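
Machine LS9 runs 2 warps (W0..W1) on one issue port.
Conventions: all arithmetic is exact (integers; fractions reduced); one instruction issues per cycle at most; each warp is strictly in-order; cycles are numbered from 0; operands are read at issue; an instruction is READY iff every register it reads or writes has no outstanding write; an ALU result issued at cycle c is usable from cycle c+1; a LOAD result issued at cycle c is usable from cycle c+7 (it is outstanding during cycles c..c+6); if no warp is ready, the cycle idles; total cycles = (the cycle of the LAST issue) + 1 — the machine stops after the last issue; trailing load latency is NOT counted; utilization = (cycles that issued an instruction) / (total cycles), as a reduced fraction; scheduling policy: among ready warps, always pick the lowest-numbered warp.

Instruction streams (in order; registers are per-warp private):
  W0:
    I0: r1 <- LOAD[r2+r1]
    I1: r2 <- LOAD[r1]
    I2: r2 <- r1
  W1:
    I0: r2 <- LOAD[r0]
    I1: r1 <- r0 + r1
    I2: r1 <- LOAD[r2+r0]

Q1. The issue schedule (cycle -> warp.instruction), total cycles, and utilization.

cycle 0: W0.I0
cycle 1: W1.I0
cycle 2: W1.I1
cycle 3: idle
cycle 4: idle
cycle 5: idle
cycle 6: idle
cycle 7: W0.I1
cycle 8: W1.I2
cycle 9: idle
cycle 10: idle
cycle 11: idle
cycle 12: idle
cycle 13: idle
cycle 14: W0.I2

Answer: 15 cycles, utilization 2/5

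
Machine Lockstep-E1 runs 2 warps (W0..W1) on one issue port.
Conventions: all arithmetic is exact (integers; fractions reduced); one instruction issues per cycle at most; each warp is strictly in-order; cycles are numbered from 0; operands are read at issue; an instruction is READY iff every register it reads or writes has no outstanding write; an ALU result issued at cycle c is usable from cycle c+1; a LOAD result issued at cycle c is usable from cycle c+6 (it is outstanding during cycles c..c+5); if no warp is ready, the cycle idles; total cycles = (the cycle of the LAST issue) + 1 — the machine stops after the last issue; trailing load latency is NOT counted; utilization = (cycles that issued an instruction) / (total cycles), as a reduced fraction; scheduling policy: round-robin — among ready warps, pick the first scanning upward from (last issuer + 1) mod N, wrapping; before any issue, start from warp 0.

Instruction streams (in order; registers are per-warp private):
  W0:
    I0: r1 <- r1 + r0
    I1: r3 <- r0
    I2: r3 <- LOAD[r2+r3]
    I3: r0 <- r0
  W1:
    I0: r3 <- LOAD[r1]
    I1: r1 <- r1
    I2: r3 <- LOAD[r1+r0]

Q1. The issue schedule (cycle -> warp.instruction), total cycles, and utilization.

cycle 0: W0.I0
cycle 1: W1.I0
cycle 2: W0.I1
cycle 3: W1.I1
cycle 4: W0.I2
cycle 5: W0.I3
cycle 6: idle
cycle 7: W1.I2

Answer: 8 cycles, utilization 7/8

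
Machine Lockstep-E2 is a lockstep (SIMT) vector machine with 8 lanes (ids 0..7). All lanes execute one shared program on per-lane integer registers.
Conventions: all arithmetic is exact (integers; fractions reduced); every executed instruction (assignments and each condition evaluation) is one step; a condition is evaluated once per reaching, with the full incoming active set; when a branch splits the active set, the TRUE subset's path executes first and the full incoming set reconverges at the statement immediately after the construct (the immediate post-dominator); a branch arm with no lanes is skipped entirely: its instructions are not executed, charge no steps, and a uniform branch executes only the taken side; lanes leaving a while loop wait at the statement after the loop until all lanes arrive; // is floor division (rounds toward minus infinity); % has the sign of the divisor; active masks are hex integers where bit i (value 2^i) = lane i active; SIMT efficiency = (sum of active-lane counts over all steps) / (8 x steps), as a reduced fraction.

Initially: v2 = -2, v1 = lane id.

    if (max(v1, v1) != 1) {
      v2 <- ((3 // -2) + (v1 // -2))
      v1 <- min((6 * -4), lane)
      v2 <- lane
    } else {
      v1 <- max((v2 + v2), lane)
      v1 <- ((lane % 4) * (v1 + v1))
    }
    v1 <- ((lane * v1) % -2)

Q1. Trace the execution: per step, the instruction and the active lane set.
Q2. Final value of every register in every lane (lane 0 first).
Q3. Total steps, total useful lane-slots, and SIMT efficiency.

step 0: eval (max(v1, v1) != 1)      0xff
step 1: v2 <- ((3 // -2) + (v1 // -2)) 0xfd
step 2: v1 <- min((6 * -4), lane)    0xfd
step 3: v2 <- lane                   0xfd
step 4: v1 <- max((v2 + v2), lane)   0x02
step 5: v1 <- ((lane % 4) * (v1 + v1)) 0x02
step 6: v1 <- ((lane * v1) % -2)     0xff

Answer: 7 steps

v2: 0,-2,2,3,4,5,6,7
v1: 0,0,0,0,0,0,0,0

steps = 7; useful = 39; efficiency = 39/56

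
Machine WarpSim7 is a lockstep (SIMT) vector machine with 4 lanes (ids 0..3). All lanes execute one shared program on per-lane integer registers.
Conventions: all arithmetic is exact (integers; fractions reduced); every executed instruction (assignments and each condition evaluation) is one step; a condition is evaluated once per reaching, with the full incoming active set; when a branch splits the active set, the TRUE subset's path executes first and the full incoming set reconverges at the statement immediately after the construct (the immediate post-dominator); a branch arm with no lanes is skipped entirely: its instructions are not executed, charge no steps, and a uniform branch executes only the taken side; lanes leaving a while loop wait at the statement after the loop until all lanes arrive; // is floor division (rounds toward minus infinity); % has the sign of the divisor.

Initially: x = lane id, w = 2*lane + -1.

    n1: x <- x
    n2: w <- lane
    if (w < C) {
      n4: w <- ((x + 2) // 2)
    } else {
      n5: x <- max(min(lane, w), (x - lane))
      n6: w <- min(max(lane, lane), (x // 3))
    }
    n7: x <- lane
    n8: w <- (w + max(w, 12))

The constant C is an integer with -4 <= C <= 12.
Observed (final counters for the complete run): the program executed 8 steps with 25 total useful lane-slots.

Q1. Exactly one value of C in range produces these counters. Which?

Answer: C = 3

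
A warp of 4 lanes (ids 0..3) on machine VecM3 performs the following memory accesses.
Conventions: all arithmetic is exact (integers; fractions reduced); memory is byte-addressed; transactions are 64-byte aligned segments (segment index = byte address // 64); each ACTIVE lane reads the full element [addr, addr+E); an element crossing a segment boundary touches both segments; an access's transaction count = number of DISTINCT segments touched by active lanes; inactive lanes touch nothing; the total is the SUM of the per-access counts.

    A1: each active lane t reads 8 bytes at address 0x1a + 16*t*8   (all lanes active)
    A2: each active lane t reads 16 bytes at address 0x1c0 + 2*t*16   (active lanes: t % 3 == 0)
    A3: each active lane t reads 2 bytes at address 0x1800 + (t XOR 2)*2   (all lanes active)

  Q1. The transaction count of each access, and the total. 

A1: 4 transactions
A2: 2 transactions
A3: 1 transaction

Answer: 4,2,1; total 7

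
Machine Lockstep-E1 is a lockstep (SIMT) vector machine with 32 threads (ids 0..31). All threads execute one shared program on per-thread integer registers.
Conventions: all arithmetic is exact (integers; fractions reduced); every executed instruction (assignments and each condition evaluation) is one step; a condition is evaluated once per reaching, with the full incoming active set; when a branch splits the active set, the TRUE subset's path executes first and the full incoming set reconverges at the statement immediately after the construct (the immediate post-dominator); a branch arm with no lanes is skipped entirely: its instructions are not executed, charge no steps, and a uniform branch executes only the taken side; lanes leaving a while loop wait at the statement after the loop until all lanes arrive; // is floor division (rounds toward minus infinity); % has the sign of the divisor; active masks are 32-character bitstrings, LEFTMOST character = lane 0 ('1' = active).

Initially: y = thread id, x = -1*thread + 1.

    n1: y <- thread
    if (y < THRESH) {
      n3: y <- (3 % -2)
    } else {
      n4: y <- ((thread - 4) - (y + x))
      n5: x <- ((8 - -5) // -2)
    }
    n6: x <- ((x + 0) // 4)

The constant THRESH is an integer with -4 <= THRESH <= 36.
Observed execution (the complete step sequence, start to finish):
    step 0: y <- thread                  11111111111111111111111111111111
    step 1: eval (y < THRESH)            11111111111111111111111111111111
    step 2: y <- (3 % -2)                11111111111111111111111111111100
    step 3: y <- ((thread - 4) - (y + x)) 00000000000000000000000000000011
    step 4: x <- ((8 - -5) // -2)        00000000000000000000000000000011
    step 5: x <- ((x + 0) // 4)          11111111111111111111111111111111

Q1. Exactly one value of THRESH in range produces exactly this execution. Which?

Answer: THRESH = 30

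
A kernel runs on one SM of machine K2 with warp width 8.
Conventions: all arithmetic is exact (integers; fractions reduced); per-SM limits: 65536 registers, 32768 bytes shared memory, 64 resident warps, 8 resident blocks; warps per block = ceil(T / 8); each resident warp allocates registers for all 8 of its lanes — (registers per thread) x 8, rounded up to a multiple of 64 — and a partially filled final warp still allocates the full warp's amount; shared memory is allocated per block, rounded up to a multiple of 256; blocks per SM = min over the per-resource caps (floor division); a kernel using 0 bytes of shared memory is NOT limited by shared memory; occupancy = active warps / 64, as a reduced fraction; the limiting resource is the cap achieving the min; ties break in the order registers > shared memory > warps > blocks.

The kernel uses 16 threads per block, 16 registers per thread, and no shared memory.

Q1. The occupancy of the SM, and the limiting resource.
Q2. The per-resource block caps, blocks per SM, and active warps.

Answer: occupancy 1/4, limited by blocks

registers: 256 blocks
shared memory: no limit (kernel uses none)
warps: 32 blocks
blocks: 8 blocks

Answer: 8 blocks, 16 active warps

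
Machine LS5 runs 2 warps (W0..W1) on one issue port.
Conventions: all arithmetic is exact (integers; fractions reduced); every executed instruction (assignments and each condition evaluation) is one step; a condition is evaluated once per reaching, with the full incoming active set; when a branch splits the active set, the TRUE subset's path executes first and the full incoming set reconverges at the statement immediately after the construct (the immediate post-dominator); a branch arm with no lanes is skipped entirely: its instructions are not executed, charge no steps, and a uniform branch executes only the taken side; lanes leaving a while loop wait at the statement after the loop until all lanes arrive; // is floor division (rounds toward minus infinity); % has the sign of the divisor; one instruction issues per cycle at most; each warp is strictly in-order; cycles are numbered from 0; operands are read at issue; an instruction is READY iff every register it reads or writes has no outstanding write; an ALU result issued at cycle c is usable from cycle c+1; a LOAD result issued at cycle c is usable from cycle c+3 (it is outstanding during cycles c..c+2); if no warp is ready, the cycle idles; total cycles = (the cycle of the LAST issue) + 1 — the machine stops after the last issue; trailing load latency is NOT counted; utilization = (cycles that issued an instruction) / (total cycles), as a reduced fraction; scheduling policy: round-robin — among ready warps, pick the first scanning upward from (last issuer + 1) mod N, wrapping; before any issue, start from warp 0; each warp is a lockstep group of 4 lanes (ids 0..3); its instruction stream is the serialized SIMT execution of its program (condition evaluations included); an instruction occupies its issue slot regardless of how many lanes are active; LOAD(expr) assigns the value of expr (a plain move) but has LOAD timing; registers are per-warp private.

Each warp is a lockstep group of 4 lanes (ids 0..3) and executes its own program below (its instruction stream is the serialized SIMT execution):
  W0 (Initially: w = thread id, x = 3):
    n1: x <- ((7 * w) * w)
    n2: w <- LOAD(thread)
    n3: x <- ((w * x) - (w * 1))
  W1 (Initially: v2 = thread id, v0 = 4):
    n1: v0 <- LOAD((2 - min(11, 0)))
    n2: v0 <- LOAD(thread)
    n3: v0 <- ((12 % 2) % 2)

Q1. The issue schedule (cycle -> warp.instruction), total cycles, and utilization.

cycle 0: W0.I0
cycle 1: W1.I0
cycle 2: W0.I1
cycle 3: idle
cycle 4: W1.I1
cycle 5: W0.I2
cycle 6: idle
cycle 7: W1.I2

Answer: 8 cycles, utilization 3/4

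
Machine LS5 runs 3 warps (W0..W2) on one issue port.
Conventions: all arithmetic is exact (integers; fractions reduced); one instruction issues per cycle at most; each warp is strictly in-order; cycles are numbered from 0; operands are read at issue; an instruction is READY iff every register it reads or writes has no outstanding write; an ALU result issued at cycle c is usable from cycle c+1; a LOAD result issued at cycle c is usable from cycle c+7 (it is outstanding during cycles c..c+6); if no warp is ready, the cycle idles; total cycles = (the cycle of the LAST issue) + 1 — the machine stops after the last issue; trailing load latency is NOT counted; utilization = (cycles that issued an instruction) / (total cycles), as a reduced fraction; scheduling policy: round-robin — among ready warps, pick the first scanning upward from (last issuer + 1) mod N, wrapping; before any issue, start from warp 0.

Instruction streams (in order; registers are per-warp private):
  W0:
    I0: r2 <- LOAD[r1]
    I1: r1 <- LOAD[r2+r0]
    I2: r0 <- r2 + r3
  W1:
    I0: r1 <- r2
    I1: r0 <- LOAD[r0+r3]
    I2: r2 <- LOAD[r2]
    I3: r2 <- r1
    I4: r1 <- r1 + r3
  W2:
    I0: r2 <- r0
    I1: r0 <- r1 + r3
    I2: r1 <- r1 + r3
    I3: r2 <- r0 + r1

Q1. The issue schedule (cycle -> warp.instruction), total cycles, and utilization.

cycle 0: W0.I0
cycle 1: W1.I0
cycle 2: W2.I0
cycle 3: W1.I1
cycle 4: W2.I1
cycle 5: W1.I2
cycle 6: W2.I2
cycle 7: W0.I1
cycle 8: W2.I3
cycle 9: W0.I2
cycle 10: idle
cycle 11: idle
cycle 12: W1.I3
cycle 13: W1.I4

Answer: 14 cycles, utilization 6/7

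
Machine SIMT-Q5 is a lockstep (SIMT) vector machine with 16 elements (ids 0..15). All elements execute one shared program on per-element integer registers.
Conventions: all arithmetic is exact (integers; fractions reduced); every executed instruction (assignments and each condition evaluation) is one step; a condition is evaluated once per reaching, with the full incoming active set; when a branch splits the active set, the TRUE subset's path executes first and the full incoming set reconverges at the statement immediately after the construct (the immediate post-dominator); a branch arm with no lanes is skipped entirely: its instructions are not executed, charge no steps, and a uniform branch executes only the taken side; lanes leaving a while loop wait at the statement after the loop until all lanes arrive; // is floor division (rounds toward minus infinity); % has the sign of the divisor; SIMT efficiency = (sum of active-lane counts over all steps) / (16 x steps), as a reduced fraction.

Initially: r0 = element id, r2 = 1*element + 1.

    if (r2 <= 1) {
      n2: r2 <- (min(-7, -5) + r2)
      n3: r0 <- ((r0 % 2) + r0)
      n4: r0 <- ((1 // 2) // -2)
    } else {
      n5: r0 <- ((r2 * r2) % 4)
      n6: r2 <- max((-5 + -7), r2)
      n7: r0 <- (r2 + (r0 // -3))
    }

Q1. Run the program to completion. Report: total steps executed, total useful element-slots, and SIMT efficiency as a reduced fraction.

Answer: 7 steps, 64 useful, 4/7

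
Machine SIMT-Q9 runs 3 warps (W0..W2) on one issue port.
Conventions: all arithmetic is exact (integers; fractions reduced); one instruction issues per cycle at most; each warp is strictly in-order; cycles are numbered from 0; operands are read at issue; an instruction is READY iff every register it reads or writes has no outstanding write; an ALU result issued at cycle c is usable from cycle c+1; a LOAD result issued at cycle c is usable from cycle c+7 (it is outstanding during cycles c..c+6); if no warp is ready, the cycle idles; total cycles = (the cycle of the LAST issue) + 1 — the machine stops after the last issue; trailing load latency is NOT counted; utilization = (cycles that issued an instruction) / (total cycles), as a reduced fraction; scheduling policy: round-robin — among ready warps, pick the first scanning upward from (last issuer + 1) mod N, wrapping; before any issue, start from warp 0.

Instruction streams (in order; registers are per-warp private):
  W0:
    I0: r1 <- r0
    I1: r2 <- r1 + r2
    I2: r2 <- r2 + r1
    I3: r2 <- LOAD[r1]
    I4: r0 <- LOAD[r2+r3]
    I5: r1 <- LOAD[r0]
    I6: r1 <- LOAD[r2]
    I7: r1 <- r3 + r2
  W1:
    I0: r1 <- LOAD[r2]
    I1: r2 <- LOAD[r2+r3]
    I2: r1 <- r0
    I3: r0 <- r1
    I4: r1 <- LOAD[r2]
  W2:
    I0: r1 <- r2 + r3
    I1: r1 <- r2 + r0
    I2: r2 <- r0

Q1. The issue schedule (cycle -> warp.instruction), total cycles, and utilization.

cycle 0: W0.I0
cycle 1: W1.I0
cycle 2: W2.I0
cycle 3: W0.I1
cycle 4: W1.I1
cycle 5: W2.I1
cycle 6: W0.I2
cycle 7: W2.I2
cycle 8: W0.I3
cycle 9: W1.I2
cycle 10: W1.I3
cycle 11: W1.I4
cycle 12: idle
cycle 13: idle
cycle 14: idle
cycle 15: W0.I4
cycle 16: idle
cycle 17: idle
cycle 18: idle
cycle 19: idle
cycle 20: idle
cycle 21: idle
cycle 22: W0.I5
cycle 23: idle
cycle 24: idle
cycle 25: idle
cycle 26: idle
cycle 27: idle
cycle 28: idle
cycle 29: W0.I6
cycle 30: idle
cycle 31: idle
cycle 32: idle
cycle 33: idle
cycle 34: idle
cycle 35: idle
cycle 36: W0.I7

Answer: 37 cycles, utilization 16/37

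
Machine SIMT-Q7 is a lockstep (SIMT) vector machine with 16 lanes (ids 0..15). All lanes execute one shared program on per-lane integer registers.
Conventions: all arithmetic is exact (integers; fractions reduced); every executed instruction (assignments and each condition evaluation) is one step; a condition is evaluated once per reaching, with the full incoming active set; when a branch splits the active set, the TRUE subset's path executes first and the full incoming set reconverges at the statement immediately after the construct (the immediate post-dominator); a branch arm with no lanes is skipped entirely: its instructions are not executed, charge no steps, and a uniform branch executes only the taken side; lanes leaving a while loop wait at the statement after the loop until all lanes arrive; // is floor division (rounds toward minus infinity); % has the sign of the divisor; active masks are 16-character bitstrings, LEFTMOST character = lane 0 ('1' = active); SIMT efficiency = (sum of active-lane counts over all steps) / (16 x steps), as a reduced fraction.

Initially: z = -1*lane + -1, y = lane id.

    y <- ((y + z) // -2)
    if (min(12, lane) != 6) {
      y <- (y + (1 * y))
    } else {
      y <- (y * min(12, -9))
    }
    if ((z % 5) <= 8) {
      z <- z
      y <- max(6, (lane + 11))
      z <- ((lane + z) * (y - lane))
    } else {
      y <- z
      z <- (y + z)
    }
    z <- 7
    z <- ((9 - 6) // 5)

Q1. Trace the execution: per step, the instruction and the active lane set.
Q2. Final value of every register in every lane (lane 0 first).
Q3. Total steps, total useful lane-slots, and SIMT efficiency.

step 0: y <- ((y + z) // -2)         1111111111111111
step 1: eval (min(12, lane) != 6)    1111111111111111
step 2: y <- (y + (1 * y))           1111110111111111
step 3: y <- (y * min(12, -9))       0000001000000000
step 4: eval ((z % 5) <= 8)          1111111111111111
step 5: z <- z                       1111111111111111
step 6: y <- max(6, (lane + 11))     1111111111111111
step 7: z <- ((lane + z) * (y - lane)) 1111111111111111
step 8: z <- 7                       1111111111111111
step 9: z <- ((9 - 6) // 5)          1111111111111111

Answer: 10 steps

z: 0,0,0,0,0,0,0,0,0,0,0,0,0,0,0,0
y: 11,12,13,14,15,16,17,18,19,20,21,22,23,24,25,26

steps = 10; useful = 144; efficiency = 144/160 = 9/10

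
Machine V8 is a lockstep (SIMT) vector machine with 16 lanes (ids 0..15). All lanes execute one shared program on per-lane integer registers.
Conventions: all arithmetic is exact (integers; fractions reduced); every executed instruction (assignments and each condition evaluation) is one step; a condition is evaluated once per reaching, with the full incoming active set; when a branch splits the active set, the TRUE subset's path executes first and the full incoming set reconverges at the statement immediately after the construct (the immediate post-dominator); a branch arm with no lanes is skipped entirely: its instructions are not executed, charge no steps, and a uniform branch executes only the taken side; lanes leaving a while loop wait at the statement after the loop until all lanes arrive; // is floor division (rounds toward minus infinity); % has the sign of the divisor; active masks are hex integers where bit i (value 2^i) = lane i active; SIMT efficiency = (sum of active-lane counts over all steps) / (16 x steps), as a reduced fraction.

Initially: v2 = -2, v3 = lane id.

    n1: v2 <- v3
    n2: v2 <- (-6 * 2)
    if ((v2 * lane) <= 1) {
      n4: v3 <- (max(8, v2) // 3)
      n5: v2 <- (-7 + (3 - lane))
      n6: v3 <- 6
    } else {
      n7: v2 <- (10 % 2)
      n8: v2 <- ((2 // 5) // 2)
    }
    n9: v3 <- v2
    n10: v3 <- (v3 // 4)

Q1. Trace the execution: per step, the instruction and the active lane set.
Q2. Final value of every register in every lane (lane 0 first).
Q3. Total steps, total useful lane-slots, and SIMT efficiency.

step 0: v2 <- v3                     0xffff
step 1: v2 <- (-6 * 2)               0xffff
step 2: eval ((v2 * lane) <= 1)      0xffff
step 3: v3 <- (max(8, v2) // 3)      0xffff
step 4: v2 <- (-7 + (3 - lane))      0xffff
step 5: v3 <- 6                      0xffff
step 6: v3 <- v2                     0xffff
step 7: v3 <- (v3 // 4)              0xffff

Answer: 8 steps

v2: -4,-5,-6,-7,-8,-9,-10,-11,-12,-13,-14,-15,-16,-17,-18,-19
v3: -1,-2,-2,-2,-2,-3,-3,-3,-3,-4,-4,-4,-4,-5,-5,-5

steps = 8; useful = 128; efficiency = 128/128 = 1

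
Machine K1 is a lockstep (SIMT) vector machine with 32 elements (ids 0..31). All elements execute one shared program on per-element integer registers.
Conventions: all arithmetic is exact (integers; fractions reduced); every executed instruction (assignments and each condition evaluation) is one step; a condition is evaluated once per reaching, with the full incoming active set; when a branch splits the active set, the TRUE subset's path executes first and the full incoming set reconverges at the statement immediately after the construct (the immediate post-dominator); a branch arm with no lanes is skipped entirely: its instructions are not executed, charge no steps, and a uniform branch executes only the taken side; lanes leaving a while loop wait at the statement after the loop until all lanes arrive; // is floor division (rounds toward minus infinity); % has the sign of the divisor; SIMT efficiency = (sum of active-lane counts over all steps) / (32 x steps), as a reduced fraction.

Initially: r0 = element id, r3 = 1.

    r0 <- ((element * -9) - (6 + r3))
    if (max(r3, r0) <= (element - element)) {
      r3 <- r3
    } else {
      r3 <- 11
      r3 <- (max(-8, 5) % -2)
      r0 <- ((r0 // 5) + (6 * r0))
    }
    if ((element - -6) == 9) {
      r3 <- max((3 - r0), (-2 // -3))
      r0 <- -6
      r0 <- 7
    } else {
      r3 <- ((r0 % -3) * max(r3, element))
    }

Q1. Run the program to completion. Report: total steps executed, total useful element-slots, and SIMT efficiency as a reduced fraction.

Answer: 10 steps, 226 useful, 113/160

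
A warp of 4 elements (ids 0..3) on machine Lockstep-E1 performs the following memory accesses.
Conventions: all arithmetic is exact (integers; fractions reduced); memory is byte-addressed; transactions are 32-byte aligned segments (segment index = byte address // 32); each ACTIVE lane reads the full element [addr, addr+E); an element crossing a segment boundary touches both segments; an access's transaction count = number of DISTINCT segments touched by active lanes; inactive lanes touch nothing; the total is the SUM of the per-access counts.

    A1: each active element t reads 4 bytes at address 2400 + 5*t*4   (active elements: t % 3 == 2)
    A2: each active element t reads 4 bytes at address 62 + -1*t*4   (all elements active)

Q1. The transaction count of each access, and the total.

A1: 1 transaction
A2: 2 transactions

Answer: 1,2; total 3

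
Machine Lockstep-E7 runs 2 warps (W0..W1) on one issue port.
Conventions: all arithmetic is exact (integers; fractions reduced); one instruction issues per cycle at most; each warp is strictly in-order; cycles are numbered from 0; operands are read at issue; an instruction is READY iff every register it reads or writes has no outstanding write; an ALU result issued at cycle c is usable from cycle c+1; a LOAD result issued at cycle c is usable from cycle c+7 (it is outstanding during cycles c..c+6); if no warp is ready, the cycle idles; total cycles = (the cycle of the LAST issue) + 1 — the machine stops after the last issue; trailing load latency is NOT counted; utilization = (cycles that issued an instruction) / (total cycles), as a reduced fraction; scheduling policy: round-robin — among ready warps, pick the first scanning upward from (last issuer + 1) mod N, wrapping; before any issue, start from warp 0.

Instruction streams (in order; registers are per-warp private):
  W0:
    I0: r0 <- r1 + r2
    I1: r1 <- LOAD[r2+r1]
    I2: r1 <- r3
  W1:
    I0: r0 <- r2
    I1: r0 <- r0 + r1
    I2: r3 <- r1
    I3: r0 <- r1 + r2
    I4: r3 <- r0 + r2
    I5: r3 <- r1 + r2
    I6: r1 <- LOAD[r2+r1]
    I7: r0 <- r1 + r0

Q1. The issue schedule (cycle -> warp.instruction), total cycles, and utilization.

cycle 0: W0.I0
cycle 1: W1.I0
cycle 2: W0.I1
cycle 3: W1.I1
cycle 4: W1.I2
cycle 5: W1.I3
cycle 6: W1.I4
cycle 7: W1.I5
cycle 8: W1.I6
cycle 9: W0.I2
cycle 10: idle
cycle 11: idle
cycle 12: idle
cycle 13: idle
cycle 14: idle
cycle 15: W1.I7

Answer: 16 cycles, utilization 11/16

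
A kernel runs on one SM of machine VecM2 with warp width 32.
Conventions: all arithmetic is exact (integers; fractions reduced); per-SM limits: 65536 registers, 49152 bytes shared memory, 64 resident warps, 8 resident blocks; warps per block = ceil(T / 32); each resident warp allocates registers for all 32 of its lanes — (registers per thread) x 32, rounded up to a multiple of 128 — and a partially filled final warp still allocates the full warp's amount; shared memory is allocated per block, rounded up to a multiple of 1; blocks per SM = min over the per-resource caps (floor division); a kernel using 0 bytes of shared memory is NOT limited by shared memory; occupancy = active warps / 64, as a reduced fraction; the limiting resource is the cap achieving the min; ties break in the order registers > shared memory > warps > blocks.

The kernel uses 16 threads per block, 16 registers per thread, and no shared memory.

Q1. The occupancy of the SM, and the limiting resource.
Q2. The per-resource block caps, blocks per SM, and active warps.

Answer: occupancy 1/8, limited by blocks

registers: 128 blocks
shared memory: no limit (kernel uses none)
warps: 64 blocks
blocks: 8 blocks

Answer: 8 blocks, 8 active warps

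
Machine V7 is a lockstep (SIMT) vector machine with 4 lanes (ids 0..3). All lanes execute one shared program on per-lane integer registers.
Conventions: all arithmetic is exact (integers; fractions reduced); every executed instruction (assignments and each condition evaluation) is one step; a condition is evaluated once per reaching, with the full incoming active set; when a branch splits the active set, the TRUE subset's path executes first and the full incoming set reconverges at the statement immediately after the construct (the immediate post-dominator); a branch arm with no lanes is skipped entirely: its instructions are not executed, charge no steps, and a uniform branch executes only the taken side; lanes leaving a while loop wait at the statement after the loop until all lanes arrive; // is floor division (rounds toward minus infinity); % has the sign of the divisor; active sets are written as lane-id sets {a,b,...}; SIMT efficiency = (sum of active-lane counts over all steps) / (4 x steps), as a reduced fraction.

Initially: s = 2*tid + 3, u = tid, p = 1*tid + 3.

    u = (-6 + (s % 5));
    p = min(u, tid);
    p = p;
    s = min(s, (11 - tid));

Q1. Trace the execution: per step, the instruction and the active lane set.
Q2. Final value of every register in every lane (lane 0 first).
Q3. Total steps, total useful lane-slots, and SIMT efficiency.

step 0: u <- (-6 + (s % 5))          {0,1,2,3}
step 1: p <- min(u, tid)             {0,1,2,3}
step 2: p <- p                       {0,1,2,3}
step 3: s <- min(s, (11 - tid))      {0,1,2,3}

Answer: 4 steps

s: 3,5,7,8
u: -3,-6,-4,-2
p: -3,-6,-4,-2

steps = 4; useful = 16; efficiency = 16/16 = 1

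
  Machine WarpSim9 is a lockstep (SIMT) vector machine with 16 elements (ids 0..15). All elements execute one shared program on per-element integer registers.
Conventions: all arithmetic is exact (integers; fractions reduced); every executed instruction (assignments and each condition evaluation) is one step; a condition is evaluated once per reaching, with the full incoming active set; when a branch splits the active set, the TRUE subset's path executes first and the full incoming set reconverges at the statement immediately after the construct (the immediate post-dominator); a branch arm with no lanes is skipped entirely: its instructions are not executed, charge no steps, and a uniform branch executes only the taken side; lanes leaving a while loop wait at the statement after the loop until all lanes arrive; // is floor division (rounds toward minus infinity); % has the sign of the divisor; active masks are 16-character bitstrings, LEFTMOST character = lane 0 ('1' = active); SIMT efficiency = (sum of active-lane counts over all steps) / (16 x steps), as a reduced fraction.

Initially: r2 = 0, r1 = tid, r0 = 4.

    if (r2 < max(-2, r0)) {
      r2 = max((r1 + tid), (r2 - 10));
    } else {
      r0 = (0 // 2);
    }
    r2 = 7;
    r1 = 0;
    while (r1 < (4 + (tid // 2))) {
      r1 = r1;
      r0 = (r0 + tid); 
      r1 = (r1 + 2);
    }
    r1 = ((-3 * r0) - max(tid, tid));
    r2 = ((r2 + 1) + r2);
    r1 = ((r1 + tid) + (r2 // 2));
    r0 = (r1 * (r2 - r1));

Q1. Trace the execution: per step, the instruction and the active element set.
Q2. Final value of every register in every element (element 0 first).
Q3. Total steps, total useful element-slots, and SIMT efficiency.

step 0: eval (r2 < max(-2, r0))      1111111111111111
step 1: r2 <- max((r1 + tid), (r2 - 10)) 1111111111111111
step 2: r2 <- 7                      1111111111111111
step 3: r1 <- 0                      1111111111111111
step 4: eval (r1 < (4 + (tid // 2))) 1111111111111111
step 5: r1 <- r1                     1111111111111111
step 6: r0 <- (r0 + tid)             1111111111111111
step 7: r1 <- (r1 + 2)               1111111111111111
step 8: eval (r1 < (4 + (tid // 2))) 1111111111111111
step 9: r1 <- r1                     1111111111111111
step 10: r0 <- (r0 + tid)             1111111111111111
step 11: r1 <- (r1 + 2)               1111111111111111
step 12: eval (r1 < (4 + (tid // 2))) 1111111111111111
step 13: r1 <- r1                     0011111111111111
step 14: r0 <- (r0 + tid)             0011111111111111
step 15: r1 <- (r1 + 2)               0011111111111111
step 16: eval (r1 < (4 + (tid // 2))) 0011111111111111
step 17: r1 <- r1                     0000001111111111
step 18: r0 <- (r0 + tid)             0000001111111111
step 19: r1 <- (r1 + 2)               0000001111111111
step 20: eval (r1 < (4 + (tid // 2))) 0000001111111111
step 21: r1 <- r1                     0000000000111111
step 22: r0 <- (r0 + tid)             0000000000111111
step 23: r1 <- (r1 + 2)               0000000000111111
step 24: eval (r1 < (4 + (tid // 2))) 0000000000111111
step 25: r1 <- r1                     0000000000000011
step 26: r0 <- (r0 + tid)             0000000000000011
step 27: r1 <- (r1 + 2)               0000000000000011
step 28: eval (r1 < (4 + (tid // 2))) 0000000000000011
step 29: r1 <- ((-3 * r0) - max(tid, tid)) 1111111111111111
step 30: r2 <- ((r2 + 1) + r2)        1111111111111111
step 31: r1 <- ((r1 + tid) + (r2 // 2)) 1111111111111111
step 32: r0 <- (r1 * (r2 - r1))       1111111111111111

Answer: 33 steps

r2: 15,15,15,15,15,15,15,15,15,15,15,15,15,15,15,15
r1: -5,-11,-23,-32,-41,-50,-77,-89,-101,-113,-155,-170,-185,-200,-257,-275
r0: -100,-286,-874,-1504,-2296,-3250,-7084,-9256,-11716,-14464,-26350,-31450,-37000,-43000,-69904,-79750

steps = 33; useful = 400; efficiency = 400/528 = 25/33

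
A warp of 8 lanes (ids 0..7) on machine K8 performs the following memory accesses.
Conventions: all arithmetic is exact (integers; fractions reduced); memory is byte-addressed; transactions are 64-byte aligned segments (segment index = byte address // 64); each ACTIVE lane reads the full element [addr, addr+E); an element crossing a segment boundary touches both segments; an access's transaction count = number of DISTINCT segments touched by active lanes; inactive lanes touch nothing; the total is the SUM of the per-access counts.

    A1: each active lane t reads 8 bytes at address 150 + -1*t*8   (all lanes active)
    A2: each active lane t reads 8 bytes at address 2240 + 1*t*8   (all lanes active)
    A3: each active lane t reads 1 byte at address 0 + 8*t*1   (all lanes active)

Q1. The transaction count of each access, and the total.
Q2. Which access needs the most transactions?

A1: 2 transactions
A2: 1 transaction
A3: 1 transaction

Answer: 2,1,1; total 4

Answer: A1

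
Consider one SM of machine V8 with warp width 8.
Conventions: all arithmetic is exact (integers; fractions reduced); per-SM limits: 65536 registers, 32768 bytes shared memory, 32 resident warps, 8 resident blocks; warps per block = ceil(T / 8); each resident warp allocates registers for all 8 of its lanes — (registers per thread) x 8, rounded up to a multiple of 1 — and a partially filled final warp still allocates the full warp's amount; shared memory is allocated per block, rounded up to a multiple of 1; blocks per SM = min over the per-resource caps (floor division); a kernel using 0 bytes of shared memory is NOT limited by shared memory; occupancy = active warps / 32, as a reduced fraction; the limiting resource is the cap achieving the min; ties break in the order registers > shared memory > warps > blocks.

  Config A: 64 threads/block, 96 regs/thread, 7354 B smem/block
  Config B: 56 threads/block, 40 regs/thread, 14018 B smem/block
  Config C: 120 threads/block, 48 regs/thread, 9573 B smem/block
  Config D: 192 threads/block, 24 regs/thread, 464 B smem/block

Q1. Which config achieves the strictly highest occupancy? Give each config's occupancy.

occupancies: A 1, B 7/16, C 15/16, D 3/4

Answer: A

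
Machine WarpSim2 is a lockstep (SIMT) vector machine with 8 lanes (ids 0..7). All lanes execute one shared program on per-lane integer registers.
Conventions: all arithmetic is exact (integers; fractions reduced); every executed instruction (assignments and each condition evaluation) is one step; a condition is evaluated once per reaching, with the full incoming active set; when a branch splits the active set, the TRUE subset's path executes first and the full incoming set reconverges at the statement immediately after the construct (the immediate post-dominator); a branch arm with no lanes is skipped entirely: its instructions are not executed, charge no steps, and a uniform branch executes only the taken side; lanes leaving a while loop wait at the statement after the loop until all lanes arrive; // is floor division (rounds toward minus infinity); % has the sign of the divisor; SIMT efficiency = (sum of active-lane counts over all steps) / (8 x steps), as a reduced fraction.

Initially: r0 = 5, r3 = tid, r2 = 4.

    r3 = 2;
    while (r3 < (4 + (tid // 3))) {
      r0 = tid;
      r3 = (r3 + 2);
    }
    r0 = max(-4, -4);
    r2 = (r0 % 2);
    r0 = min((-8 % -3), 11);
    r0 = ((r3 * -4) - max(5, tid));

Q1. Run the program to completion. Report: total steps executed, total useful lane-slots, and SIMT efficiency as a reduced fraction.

Answer: 12 steps, 87 useful, 29/32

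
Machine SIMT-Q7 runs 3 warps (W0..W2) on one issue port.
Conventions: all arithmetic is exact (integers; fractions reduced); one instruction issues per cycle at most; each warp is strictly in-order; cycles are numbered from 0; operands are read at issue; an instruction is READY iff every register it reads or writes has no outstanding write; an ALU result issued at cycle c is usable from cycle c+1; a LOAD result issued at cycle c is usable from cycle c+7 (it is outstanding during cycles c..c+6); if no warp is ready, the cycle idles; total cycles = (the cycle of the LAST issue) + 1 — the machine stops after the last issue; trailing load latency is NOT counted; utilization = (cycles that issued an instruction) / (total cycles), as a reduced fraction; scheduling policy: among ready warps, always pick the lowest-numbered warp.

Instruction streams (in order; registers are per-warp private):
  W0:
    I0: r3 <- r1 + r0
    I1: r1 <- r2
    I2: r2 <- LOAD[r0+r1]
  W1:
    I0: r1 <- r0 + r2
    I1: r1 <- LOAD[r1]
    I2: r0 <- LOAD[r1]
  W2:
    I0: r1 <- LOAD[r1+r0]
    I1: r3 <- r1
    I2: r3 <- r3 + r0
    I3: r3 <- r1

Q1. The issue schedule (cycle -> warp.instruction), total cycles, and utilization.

cycle 0: W0.I0
cycle 1: W0.I1
cycle 2: W0.I2
cycle 3: W1.I0
cycle 4: W1.I1
cycle 5: W2.I0
cycle 6: idle
cycle 7: idle
cycle 8: idle
cycle 9: idle
cycle 10: idle
cycle 11: W1.I2
cycle 12: W2.I1
cycle 13: W2.I2
cycle 14: W2.I3

Answer: 15 cycles, utilization 2/3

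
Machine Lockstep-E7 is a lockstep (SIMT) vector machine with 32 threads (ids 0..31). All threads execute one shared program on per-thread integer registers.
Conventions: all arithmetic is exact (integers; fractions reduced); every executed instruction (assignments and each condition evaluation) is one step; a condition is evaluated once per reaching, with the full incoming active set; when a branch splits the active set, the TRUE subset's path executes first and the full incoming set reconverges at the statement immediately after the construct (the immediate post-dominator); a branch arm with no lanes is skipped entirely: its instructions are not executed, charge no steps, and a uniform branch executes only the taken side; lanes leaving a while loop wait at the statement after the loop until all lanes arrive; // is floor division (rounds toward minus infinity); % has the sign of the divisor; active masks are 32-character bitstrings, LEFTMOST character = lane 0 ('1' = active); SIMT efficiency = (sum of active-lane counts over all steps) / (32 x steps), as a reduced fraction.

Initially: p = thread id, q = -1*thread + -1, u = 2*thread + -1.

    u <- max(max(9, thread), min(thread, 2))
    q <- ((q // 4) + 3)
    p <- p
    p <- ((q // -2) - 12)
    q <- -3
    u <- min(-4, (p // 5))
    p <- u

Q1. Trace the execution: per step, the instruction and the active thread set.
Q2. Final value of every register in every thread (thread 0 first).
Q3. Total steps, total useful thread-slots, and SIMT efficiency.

step 0: u <- max(max(9, thread), min(thread, 2)) 11111111111111111111111111111111
step 1: q <- ((q // 4) + 3)          11111111111111111111111111111111
step 2: p <- p                       11111111111111111111111111111111
step 3: p <- ((q // -2) - 12)        11111111111111111111111111111111
step 4: q <- -3                      11111111111111111111111111111111
step 5: u <- min(-4, (p // 5))       11111111111111111111111111111111
step 6: p <- u                       11111111111111111111111111111111

Answer: 7 steps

p: -4,-4,-4,-4,-4,-4,-4,-4,-4,-4,-4,-4,-4,-4,-4,-4,-4,-4,-4,-4,-4,-4,-4,-4,-4,-4,-4,-4,-4,-4,-4,-4
q: -3,-3,-3,-3,-3,-3,-3,-3,-3,-3,-3,-3,-3,-3,-3,-3,-3,-3,-3,-3,-3,-3,-3,-3,-3,-3,-3,-3,-3,-3,-3,-3
u: -4,-4,-4,-4,-4,-4,-4,-4,-4,-4,-4,-4,-4,-4,-4,-4,-4,-4,-4,-4,-4,-4,-4,-4,-4,-4,-4,-4,-4,-4,-4,-4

steps = 7; useful = 224; efficiency = 224/224 = 1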